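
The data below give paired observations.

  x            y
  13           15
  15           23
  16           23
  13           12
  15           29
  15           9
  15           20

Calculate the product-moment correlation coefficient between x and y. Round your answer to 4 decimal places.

n = 7, Σx = 102, Σy = 131, Σx² = 1494, Σy² = 2749, Σxy = 1934
nΣxy − ΣxΣy = 13538 − 13362 = 176
nΣx² − (Σx)² = 10458 − 10404 = 54; nΣy² − (Σy)² = 19243 − 17161 = 2082
r = 176 / √(54 × 2082) = 176 / 335.3028 ≈ 0.5249

0.5249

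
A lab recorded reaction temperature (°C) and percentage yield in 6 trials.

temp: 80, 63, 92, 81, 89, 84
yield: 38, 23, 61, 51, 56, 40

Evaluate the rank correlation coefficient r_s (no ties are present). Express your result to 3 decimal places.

0.943

Rank temp: 2, 1, 6, 3, 5, 4
Rank yield: 2, 1, 6, 4, 5, 3
d = rank(temp) − rank(yield): 0, 0, 0, -1, 0, 1; Σd² = 2
ρ = 1 − 6Σd² / [n(n²−1)] = 1 − 6×2 / (6×35) = 1 − 12/210 ≈ 0.943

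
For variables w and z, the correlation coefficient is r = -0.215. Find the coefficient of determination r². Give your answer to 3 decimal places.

0.046

r² = (-0.215)² = 0.046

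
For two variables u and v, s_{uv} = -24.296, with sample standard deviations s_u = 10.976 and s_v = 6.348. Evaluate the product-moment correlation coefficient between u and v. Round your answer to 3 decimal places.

r = Cov(u,v) / (s_u · s_v) = -24.296 / (10.976 × 6.348)
  = -24.296 / 69.6756 ≈ -0.349

-0.349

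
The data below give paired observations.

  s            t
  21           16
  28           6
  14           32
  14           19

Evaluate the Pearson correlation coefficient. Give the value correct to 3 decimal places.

n = 4, Σs = 77, Σt = 73, Σs² = 1617, Σt² = 1677, Σst = 1218
nΣst − ΣsΣt = 4872 − 5621 = -749
nΣs² − (Σs)² = 6468 − 5929 = 539; nΣt² − (Σt)² = 6708 − 5329 = 1379
r = -749 / √(539 × 1379) = -749 / 862.1375 ≈ -0.869

-0.869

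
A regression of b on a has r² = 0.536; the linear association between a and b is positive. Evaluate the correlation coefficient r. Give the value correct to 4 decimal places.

0.7321

|r| = √0.536 = 0.7321
The association is positive, so r = 0.7321.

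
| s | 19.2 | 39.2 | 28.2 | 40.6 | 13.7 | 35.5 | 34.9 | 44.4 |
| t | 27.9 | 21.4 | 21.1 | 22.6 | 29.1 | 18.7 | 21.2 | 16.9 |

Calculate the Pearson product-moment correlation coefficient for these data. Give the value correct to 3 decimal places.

-0.879

n = 8, Σs = 255.7, Σt = 178.9, Σs² = 8986.19, Σt² = 4123.89, Σst = 5439.9
nΣst − ΣsΣt = 43519.2 − 45744.73 = -2225.53
nΣs² − (Σs)² = 71889.52 − 65382.49 = 6507.03; nΣt² − (Σt)² = 32991.12 − 32005.21 = 985.91
r = -2225.53 / √(6507.03 × 985.91) = -2225.53 / 2532.8533 ≈ -0.879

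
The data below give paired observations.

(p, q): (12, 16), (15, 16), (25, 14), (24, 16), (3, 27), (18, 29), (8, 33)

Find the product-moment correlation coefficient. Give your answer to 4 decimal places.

-0.6127

n = 7, Σp = 105, Σq = 151, Σp² = 1967, Σq² = 3623, Σpq = 2033
nΣpq − ΣpΣq = 14231 − 15855 = -1624
nΣp² − (Σp)² = 13769 − 11025 = 2744; nΣq² − (Σq)² = 25361 − 22801 = 2560
r = -1624 / √(2744 × 2560) = -1624 / 2650.4037 ≈ -0.6127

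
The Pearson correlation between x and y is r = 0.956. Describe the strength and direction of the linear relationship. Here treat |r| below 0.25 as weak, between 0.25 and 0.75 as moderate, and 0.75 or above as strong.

strong positive

r = 0.956 > 0 so the relationship is positive.
|r| = 0.956, which falls in the strong range.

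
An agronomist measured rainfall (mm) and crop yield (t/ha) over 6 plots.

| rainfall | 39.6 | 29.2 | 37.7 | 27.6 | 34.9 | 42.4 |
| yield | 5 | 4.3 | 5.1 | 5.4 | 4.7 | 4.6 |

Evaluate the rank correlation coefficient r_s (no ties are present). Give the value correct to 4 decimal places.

-0.2571

Rank rainfall: 5, 2, 4, 1, 3, 6
Rank yield: 4, 1, 5, 6, 3, 2
d = rank(rainfall) − rank(yield): 1, 1, -1, -5, 0, 4; Σd² = 44
ρ = 1 − 6Σd² / [n(n²−1)] = 1 − 6×44 / (6×35) = 1 − 264/210 ≈ -0.2571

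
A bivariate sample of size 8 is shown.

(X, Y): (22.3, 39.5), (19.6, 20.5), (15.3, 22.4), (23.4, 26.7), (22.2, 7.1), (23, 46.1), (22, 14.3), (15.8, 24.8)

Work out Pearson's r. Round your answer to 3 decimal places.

0.195

n = 8, ΣX = 163.6, ΣY = 201.4, ΣX² = 3418.58, ΣY² = 6190.3, ΣXY = 4174.51
nΣXY − ΣXΣY = 33396.08 − 32949.04 = 447.04
nΣX² − (ΣX)² = 27348.64 − 26764.96 = 583.68; nΣY² − (ΣY)² = 49522.4 − 40561.96 = 8960.44
r = 447.04 / √(583.68 × 8960.44) = 447.04 / 2286.9258 ≈ 0.195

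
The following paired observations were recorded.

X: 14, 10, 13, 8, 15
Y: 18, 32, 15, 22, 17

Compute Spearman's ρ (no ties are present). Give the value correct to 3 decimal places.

Rank X: 4, 2, 3, 1, 5
Rank Y: 3, 5, 1, 4, 2
d = rank(X) − rank(Y): 1, -3, 2, -3, 3; Σd² = 32
ρ = 1 − 6Σd² / [n(n²−1)] = 1 − 6×32 / (5×24) = 1 − 192/120 ≈ -0.600

-0.600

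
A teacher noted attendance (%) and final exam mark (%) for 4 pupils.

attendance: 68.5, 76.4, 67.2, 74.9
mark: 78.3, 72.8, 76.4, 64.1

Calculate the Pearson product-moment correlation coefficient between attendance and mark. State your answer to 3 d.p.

-0.714

n = 4, Σx = 287, Σy = 291.6, Σx² = 20655.06, Σy² = 21376.5, Σxy = 20860.64
nΣxy − ΣxΣy = 83442.56 − 83689.2 = -246.64
nΣx² − (Σx)² = 82620.24 − 82369 = 251.24; nΣy² − (Σy)² = 85506 − 85030.56 = 475.44
r = -246.64 / √(251.24 × 475.44) = -246.64 / 345.6147 ≈ -0.714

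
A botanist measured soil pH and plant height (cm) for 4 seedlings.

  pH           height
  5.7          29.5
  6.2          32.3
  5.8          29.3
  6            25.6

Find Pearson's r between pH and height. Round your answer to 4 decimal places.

0.2748

n = 4, Σx = 23.7, Σy = 116.7, Σx² = 140.57, Σy² = 3427.39, Σxy = 691.95
nΣxy − ΣxΣy = 2767.8 − 2765.79 = 2.01
nΣx² − (Σx)² = 562.28 − 561.69 = 0.59; nΣy² − (Σy)² = 13709.56 − 13618.89 = 90.67
r = 2.01 / √(0.59 × 90.67) = 2.01 / 7.3140 ≈ 0.2748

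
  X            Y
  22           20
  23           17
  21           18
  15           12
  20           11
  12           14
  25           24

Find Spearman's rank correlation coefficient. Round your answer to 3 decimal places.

Rank X: 5, 6, 4, 2, 3, 1, 7
Rank Y: 6, 4, 5, 2, 1, 3, 7
d = rank(X) − rank(Y): -1, 2, -1, 0, 2, -2, 0; Σd² = 14
ρ = 1 − 6Σd² / [n(n²−1)] = 1 − 6×14 / (7×48) = 1 − 84/336 ≈ 0.750

0.750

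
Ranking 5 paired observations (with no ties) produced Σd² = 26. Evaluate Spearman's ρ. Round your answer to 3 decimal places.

ρ = 1 − 6Σd² / [n(n²−1)] = 1 − 6×26 / (5×24)
  = 1 − 156/120 = 1 − 1.3000 ≈ -0.300

-0.300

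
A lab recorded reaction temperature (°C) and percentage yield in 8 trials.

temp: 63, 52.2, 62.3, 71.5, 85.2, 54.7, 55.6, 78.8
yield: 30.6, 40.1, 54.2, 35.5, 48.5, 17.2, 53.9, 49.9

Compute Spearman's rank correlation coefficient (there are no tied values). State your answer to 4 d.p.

Rank temp: 5, 1, 4, 6, 8, 2, 3, 7
Rank yield: 2, 4, 8, 3, 5, 1, 7, 6
d = rank(temp) − rank(yield): 3, -3, -4, 3, 3, 1, -4, 1; Σd² = 70
ρ = 1 − 6Σd² / [n(n²−1)] = 1 − 6×70 / (8×63) = 1 − 420/504 ≈ 0.1667

0.1667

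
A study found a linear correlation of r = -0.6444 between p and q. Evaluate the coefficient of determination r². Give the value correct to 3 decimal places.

0.415

r² = (-0.6444)² = 0.415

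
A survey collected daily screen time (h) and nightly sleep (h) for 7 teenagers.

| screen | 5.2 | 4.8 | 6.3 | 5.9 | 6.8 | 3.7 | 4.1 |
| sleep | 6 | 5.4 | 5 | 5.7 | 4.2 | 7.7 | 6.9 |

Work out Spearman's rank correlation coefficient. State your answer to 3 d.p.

Rank screen: 4, 3, 6, 5, 7, 1, 2
Rank sleep: 5, 3, 2, 4, 1, 7, 6
d = rank(screen) − rank(sleep): -1, 0, 4, 1, 6, -6, -4; Σd² = 106
ρ = 1 − 6Σd² / [n(n²−1)] = 1 − 6×106 / (7×48) = 1 − 636/336 ≈ -0.893

-0.893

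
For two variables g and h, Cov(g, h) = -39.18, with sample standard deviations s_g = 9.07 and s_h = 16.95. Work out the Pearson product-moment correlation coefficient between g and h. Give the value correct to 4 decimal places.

r = Cov(g,h) / (s_g · s_h) = -39.18 / (9.07 × 16.95)
  = -39.18 / 153.7365 ≈ -0.2549

-0.2549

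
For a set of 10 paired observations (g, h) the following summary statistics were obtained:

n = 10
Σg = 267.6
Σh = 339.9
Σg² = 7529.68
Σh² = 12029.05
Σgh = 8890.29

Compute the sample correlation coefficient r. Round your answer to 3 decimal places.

-0.490

r = (nΣgh − ΣgΣh) / √[(nΣg² − (Σg)²)(nΣh² − (Σh)²)]
Numerator: 10×8890.29 − 267.6×339.9 = -2054.34
Denominator: √[(75296.8 − 71609.76)(120290.5 − 115532.01)] = √[3687.04 × 4758.49] = 4188.6445
r = -2054.34 / 4188.6445 ≈ -0.490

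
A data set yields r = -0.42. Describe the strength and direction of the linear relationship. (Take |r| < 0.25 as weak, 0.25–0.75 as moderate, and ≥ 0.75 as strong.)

moderate negative

r = -0.42 < 0 so the relationship is negative.
|r| = 0.42, which falls in the moderate range.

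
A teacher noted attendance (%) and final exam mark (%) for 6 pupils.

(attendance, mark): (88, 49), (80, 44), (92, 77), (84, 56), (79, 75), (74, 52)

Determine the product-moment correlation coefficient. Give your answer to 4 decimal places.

0.3376

n = 6, Σx = 497, Σy = 353, Σx² = 41381, Σy² = 21731, Σxy = 29393
nΣxy − ΣxΣy = 176358 − 175441 = 917
nΣx² − (Σx)² = 248286 − 247009 = 1277; nΣy² − (Σy)² = 130386 − 124609 = 5777
r = 917 / √(1277 × 5777) = 917 / 2716.1055 ≈ 0.3376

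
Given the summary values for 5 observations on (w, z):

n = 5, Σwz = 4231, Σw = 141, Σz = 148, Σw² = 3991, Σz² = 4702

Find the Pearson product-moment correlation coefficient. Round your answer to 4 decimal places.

r = (nΣwz − ΣwΣz) / √[(nΣw² − (Σw)²)(nΣz² − (Σz)²)]
Numerator: 5×4231 − 141×148 = 287
Denominator: √[(19955 − 19881)(23510 − 21904)] = √[74 × 1606] = 344.7376
r = 287 / 344.7376 ≈ 0.8325

0.8325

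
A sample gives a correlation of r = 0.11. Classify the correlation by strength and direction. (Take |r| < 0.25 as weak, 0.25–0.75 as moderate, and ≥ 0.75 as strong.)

weak positive

r = 0.11 > 0 so the relationship is positive.
|r| = 0.11, which falls in the weak range.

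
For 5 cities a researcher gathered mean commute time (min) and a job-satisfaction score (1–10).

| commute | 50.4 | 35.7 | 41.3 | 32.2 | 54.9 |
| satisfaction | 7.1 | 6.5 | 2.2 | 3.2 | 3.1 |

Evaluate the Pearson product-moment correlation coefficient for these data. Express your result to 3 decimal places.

n = 5, Σx = 214.5, Σy = 22.1, Σx² = 9571.19, Σy² = 117.35, Σxy = 953.98
nΣxy − ΣxΣy = 4769.9 − 4740.45 = 29.45
nΣx² − (Σx)² = 47855.95 − 46010.25 = 1845.7; nΣy² − (Σy)² = 586.75 − 488.41 = 98.34
r = 29.45 / √(1845.7 × 98.34) = 29.45 / 426.0354 ≈ 0.069

0.069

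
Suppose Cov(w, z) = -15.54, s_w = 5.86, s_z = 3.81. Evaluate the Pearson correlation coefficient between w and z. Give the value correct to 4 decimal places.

r = Cov(w,z) / (s_w · s_z) = -15.54 / (5.86 × 3.81)
  = -15.54 / 22.3266 ≈ -0.6960

-0.6960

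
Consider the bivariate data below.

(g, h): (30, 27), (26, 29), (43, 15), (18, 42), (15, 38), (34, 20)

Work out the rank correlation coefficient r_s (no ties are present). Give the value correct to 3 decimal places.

Rank g: 4, 3, 6, 2, 1, 5
Rank h: 3, 4, 1, 6, 5, 2
d = rank(g) − rank(h): 1, -1, 5, -4, -4, 3; Σd² = 68
ρ = 1 − 6Σd² / [n(n²−1)] = 1 − 6×68 / (6×35) = 1 − 408/210 ≈ -0.943

-0.943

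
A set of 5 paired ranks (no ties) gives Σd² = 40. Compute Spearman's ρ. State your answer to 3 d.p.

-1.000

ρ = 1 − 6Σd² / [n(n²−1)] = 1 − 6×40 / (5×24)
  = 1 − 240/120 = 1 − 2.0000 ≈ -1.000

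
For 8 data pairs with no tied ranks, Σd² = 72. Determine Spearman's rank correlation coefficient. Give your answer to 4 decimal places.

0.1429

ρ = 1 − 6Σd² / [n(n²−1)] = 1 − 6×72 / (8×63)
  = 1 − 432/504 = 1 − 0.85714 ≈ 0.1429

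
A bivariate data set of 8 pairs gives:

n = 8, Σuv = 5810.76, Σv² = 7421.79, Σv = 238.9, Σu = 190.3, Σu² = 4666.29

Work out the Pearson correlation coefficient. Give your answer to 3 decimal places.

r = (nΣuv − ΣuΣv) / √[(nΣu² − (Σu)²)(nΣv² − (Σv)²)]
Numerator: 8×5810.76 − 190.3×238.9 = 1023.41
Denominator: √[(37330.32 − 36214.09)(59374.32 − 57073.21)] = √[1116.23 × 2301.11] = 1602.6753
r = 1023.41 / 1602.6753 ≈ 0.639

0.639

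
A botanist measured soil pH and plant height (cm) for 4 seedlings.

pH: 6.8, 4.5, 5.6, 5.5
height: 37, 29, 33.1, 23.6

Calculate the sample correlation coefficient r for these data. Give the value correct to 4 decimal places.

0.6257

n = 4, Σx = 22.4, Σy = 122.7, Σx² = 128.1, Σy² = 3862.57, Σxy = 697.26
nΣxy − ΣxΣy = 2789.04 − 2748.48 = 40.56
nΣx² − (Σx)² = 512.4 − 501.76 = 10.64; nΣy² − (Σy)² = 15450.28 − 15055.29 = 394.99
r = 40.56 / √(10.64 × 394.99) = 40.56 / 64.8282 ≈ 0.6257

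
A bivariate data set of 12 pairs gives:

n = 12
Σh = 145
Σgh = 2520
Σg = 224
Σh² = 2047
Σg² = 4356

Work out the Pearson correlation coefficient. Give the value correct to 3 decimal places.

r = (nΣgh − ΣgΣh) / √[(nΣg² − (Σg)²)(nΣh² − (Σh)²)]
Numerator: 12×2520 − 224×145 = -2240
Denominator: √[(52272 − 50176)(24564 − 21025)] = √[2096 × 3539] = 2723.5536
r = -2240 / 2723.5536 ≈ -0.822

-0.822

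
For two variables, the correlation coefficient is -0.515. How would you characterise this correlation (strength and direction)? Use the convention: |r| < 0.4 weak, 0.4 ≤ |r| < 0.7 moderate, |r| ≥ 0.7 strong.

r = -0.515 < 0 so the relationship is negative.
|r| = 0.515, which falls in the moderate range.

moderate negative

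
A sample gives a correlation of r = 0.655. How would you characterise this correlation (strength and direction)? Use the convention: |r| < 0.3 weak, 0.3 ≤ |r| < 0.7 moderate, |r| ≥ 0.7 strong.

moderate positive

r = 0.655 > 0 so the relationship is positive.
|r| = 0.655, which falls in the moderate range.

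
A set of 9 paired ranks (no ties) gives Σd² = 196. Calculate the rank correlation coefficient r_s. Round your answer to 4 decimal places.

-0.6333

ρ = 1 − 6Σd² / [n(n²−1)] = 1 − 6×196 / (9×80)
  = 1 − 1176/720 = 1 − 1.63333 ≈ -0.6333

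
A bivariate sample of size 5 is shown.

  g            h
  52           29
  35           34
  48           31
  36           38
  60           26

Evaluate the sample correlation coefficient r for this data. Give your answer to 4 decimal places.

n = 5, Σg = 231, Σh = 158, Σg² = 11129, Σh² = 5078, Σgh = 7114
nΣgh − ΣgΣh = 35570 − 36498 = -928
nΣg² − (Σg)² = 55645 − 53361 = 2284; nΣh² − (Σh)² = 25390 − 24964 = 426
r = -928 / √(2284 × 426) = -928 / 986.3995 ≈ -0.9408

-0.9408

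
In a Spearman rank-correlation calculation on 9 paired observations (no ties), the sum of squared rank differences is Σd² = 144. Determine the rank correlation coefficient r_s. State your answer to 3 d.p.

-0.200

ρ = 1 − 6Σd² / [n(n²−1)] = 1 − 6×144 / (9×80)
  = 1 − 864/720 = 1 − 1.2000 ≈ -0.200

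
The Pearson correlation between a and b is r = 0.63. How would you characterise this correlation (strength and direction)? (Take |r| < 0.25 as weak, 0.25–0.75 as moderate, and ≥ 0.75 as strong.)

r = 0.63 > 0 so the relationship is positive.
|r| = 0.63, which falls in the moderate range.

moderate positive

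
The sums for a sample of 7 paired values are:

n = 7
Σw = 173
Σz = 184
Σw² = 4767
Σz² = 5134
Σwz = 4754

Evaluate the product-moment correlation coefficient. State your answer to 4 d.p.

r = (nΣwz − ΣwΣz) / √[(nΣw² − (Σw)²)(nΣz² − (Σz)²)]
Numerator: 7×4754 − 173×184 = 1446
Denominator: √[(33369 − 29929)(35938 − 33856)] = √[3440 × 2082] = 2676.2063
r = 1446 / 2676.2063 ≈ 0.5403

0.5403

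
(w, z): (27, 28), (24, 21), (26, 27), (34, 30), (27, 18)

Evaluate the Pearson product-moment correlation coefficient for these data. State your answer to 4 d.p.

0.5947

n = 5, Σw = 138, Σz = 124, Σw² = 3866, Σz² = 3178, Σwz = 3468
nΣwz − ΣwΣz = 17340 − 17112 = 228
nΣw² − (Σw)² = 19330 − 19044 = 286; nΣz² − (Σz)² = 15890 − 15376 = 514
r = 228 / √(286 × 514) = 228 / 383.4110 ≈ 0.5947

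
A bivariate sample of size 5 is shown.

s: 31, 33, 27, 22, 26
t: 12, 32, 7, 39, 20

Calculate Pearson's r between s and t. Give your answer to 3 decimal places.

n = 5, Σs = 139, Σt = 110, Σs² = 3939, Σt² = 3138, Σst = 2995
nΣst − ΣsΣt = 14975 − 15290 = -315
nΣs² − (Σs)² = 19695 − 19321 = 374; nΣt² − (Σt)² = 15690 − 12100 = 3590
r = -315 / √(374 × 3590) = -315 / 1158.7321 ≈ -0.272

-0.272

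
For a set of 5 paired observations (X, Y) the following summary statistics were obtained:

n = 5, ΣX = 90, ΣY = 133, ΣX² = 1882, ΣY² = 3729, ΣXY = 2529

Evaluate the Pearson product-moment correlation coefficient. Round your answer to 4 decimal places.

0.6032

r = (nΣXY − ΣXΣY) / √[(nΣX² − (ΣX)²)(nΣY² − (ΣY)²)]
Numerator: 5×2529 − 90×133 = 675
Denominator: √[(9410 − 8100)(18645 − 17689)] = √[1310 × 956] = 1119.0889
r = 675 / 1119.0889 ≈ 0.6032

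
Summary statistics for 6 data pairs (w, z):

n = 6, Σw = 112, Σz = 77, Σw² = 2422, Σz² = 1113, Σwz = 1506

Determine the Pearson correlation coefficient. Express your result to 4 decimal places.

0.3376

r = (nΣwz − ΣwΣz) / √[(nΣw² − (Σw)²)(nΣz² − (Σz)²)]
Numerator: 6×1506 − 112×77 = 412
Denominator: √[(14532 − 12544)(6678 − 5929)] = √[1988 × 749] = 1220.2508
r = 412 / 1220.2508 ≈ 0.3376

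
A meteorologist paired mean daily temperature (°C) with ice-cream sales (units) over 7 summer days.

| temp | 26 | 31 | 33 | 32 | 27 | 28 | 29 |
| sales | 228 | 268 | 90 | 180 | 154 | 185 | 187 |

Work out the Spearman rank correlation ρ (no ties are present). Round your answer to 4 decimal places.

-0.3571

Rank temp: 1, 5, 7, 6, 2, 3, 4
Rank sales: 6, 7, 1, 3, 2, 4, 5
d = rank(temp) − rank(sales): -5, -2, 6, 3, 0, -1, -1; Σd² = 76
ρ = 1 − 6Σd² / [n(n²−1)] = 1 − 6×76 / (7×48) = 1 − 456/336 ≈ -0.3571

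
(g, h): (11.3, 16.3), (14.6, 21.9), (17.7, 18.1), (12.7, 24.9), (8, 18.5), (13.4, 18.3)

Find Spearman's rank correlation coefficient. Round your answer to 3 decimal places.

Rank g: 2, 5, 6, 3, 1, 4
Rank h: 1, 5, 2, 6, 4, 3
d = rank(g) − rank(h): 1, 0, 4, -3, -3, 1; Σd² = 36
ρ = 1 − 6Σd² / [n(n²−1)] = 1 − 6×36 / (6×35) = 1 − 216/210 ≈ -0.029

-0.029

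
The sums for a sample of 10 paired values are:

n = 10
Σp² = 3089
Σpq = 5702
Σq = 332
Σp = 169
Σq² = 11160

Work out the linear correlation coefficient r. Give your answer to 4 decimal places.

0.5094

r = (nΣpq − ΣpΣq) / √[(nΣp² − (Σp)²)(nΣq² − (Σq)²)]
Numerator: 10×5702 − 169×332 = 912
Denominator: √[(30890 − 28561)(111600 − 110224)] = √[2329 × 1376] = 1790.1687
r = 912 / 1790.1687 ≈ 0.5094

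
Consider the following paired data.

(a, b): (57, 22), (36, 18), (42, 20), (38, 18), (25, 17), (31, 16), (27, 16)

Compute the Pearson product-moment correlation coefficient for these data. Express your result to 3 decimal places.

0.942

n = 7, Σa = 256, Σb = 127, Σa² = 10068, Σb² = 2333, Σab = 4779
nΣab − ΣaΣb = 33453 − 32512 = 941
nΣa² − (Σa)² = 70476 − 65536 = 4940; nΣb² − (Σb)² = 16331 − 16129 = 202
r = 941 / √(4940 × 202) = 941 / 998.9394 ≈ 0.942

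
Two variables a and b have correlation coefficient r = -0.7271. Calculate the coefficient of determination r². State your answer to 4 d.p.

r² = (-0.7271)² = 0.5287

0.5287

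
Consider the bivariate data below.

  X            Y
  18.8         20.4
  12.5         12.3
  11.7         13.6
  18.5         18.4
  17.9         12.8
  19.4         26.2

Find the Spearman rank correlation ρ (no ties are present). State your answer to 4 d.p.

0.8286

Rank X: 5, 2, 1, 4, 3, 6
Rank Y: 5, 1, 3, 4, 2, 6
d = rank(X) − rank(Y): 0, 1, -2, 0, 1, 0; Σd² = 6
ρ = 1 − 6Σd² / [n(n²−1)] = 1 − 6×6 / (6×35) = 1 − 36/210 ≈ 0.8286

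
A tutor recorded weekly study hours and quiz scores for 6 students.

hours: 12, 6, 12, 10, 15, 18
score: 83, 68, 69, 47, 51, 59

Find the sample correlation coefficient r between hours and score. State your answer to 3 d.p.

n = 6, Σx = 73, Σy = 377, Σx² = 973, Σy² = 24565, Σxy = 4529
nΣxy − ΣxΣy = 27174 − 27521 = -347
nΣx² − (Σx)² = 5838 − 5329 = 509; nΣy² − (Σy)² = 147390 − 142129 = 5261
r = -347 / √(509 × 5261) = -347 / 1636.4135 ≈ -0.212

-0.212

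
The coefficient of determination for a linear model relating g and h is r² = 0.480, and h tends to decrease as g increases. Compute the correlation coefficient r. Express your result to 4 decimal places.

-0.6928

|r| = √0.480 = 0.6928
The association is negative, so r = −0.6928.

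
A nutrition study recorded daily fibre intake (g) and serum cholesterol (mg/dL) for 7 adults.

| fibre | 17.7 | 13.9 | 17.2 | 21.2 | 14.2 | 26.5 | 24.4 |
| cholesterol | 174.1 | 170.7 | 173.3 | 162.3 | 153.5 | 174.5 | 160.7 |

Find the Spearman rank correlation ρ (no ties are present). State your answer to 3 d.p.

0.321

Rank fibre: 4, 1, 3, 5, 2, 7, 6
Rank cholesterol: 6, 4, 5, 3, 1, 7, 2
d = rank(fibre) − rank(cholesterol): -2, -3, -2, 2, 1, 0, 4; Σd² = 38
ρ = 1 − 6Σd² / [n(n²−1)] = 1 − 6×38 / (7×48) = 1 − 228/336 ≈ 0.321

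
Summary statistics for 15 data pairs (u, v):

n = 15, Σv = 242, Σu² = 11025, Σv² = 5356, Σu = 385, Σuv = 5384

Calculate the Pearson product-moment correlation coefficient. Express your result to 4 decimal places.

-0.6422

r = (nΣuv − ΣuΣv) / √[(nΣu² − (Σu)²)(nΣv² − (Σv)²)]
Numerator: 15×5384 − 385×242 = -12410
Denominator: √[(165375 − 148225)(80340 − 58564)] = √[17150 × 21776] = 19325.0718
r = -12410 / 19325.0718 ≈ -0.6422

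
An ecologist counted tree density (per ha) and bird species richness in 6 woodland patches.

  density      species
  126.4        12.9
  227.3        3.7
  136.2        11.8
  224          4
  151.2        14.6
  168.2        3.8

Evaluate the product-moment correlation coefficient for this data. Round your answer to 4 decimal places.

-0.8224

n = 6, Σx = 1033.3, Σy = 50.8, Σx² = 187521.37, Σy² = 562.94, Σxy = 7821.41
nΣxy − ΣxΣy = 46928.46 − 52491.64 = -5563.18
nΣx² − (Σx)² = 1125128.22 − 1067708.89 = 57419.33; nΣy² − (Σy)² = 3377.64 − 2580.64 = 797
r = -5563.18 / √(57419.33 × 797) = -5563.18 / 6764.8508 ≈ -0.8224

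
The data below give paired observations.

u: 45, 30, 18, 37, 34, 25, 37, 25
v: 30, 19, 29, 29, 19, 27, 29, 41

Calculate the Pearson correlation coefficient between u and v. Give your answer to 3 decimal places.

n = 8, Σu = 251, Σv = 223, Σu² = 8393, Σv² = 6555, Σuv = 6934
nΣuv − ΣuΣv = 55472 − 55973 = -501
nΣu² − (Σu)² = 67144 − 63001 = 4143; nΣv² − (Σv)² = 52440 − 49729 = 2711
r = -501 / √(4143 × 2711) = -501 / 3351.3688 ≈ -0.149

-0.149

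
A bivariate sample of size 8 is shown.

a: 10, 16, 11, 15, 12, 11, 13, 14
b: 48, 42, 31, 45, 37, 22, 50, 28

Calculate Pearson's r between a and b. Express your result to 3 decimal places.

n = 8, Σa = 102, Σb = 303, Σa² = 1332, Σb² = 12191, Σab = 3896
nΣab − ΣaΣb = 31168 − 30906 = 262
nΣa² − (Σa)² = 10656 − 10404 = 252; nΣb² − (Σb)² = 97528 − 91809 = 5719
r = 262 / √(252 × 5719) = 262 / 1200.4949 ≈ 0.218

0.218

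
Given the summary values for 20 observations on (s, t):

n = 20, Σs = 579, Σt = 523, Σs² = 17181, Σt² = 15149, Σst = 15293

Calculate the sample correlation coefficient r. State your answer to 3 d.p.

0.194

r = (nΣst − ΣsΣt) / √[(nΣs² − (Σs)²)(nΣt² − (Σt)²)]
Numerator: 20×15293 − 579×523 = 3043
Denominator: √[(343620 − 335241)(302980 − 273529)] = √[8379 × 29451] = 15708.9124
r = 3043 / 15708.9124 ≈ 0.194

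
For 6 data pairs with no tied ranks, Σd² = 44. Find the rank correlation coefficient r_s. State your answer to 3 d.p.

-0.257

ρ = 1 − 6Σd² / [n(n²−1)] = 1 − 6×44 / (6×35)
  = 1 − 264/210 = 1 − 1.2571 ≈ -0.257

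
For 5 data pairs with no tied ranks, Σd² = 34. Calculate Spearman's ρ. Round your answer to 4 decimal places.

-0.7000

ρ = 1 − 6Σd² / [n(n²−1)] = 1 − 6×34 / (5×24)
  = 1 − 204/120 = 1 − 1.70000 ≈ -0.7000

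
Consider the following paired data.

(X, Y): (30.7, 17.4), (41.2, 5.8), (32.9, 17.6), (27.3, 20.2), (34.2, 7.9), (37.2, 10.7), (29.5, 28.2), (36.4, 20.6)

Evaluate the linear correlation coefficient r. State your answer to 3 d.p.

n = 8, ΣX = 269.4, ΣY = 128.4, ΣX² = 9216.32, ΣY² = 2450.7, ΣXY = 4153.6
nΣXY − ΣXΣY = 33228.8 − 34590.96 = -1362.16
nΣX² − (ΣX)² = 73730.56 − 72576.36 = 1154.2; nΣY² − (ΣY)² = 19605.6 − 16486.56 = 3119.04
r = -1362.16 / √(1154.2 × 3119.04) = -1362.16 / 1897.3655 ≈ -0.718

-0.718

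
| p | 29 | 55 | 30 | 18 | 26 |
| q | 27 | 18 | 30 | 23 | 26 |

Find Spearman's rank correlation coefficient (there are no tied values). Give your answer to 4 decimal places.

0.0000

Rank p: 3, 5, 4, 1, 2
Rank q: 4, 1, 5, 2, 3
d = rank(p) − rank(q): -1, 4, -1, -1, -1; Σd² = 20
ρ = 1 − 6Σd² / [n(n²−1)] = 1 − 6×20 / (5×24) = 1 − 120/120 ≈ 0.0000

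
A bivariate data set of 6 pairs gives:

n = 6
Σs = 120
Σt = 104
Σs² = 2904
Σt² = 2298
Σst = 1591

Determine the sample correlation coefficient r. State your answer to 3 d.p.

-0.979

r = (nΣst − ΣsΣt) / √[(nΣs² − (Σs)²)(nΣt² − (Σt)²)]
Numerator: 6×1591 − 120×104 = -2934
Denominator: √[(17424 − 14400)(13788 − 10816)] = √[3024 × 2972] = 2997.8873
r = -2934 / 2997.8873 ≈ -0.979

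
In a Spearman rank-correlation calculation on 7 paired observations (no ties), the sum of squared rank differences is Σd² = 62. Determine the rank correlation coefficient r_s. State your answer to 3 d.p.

ρ = 1 − 6Σd² / [n(n²−1)] = 1 − 6×62 / (7×48)
  = 1 − 372/336 = 1 − 1.1071 ≈ -0.107

-0.107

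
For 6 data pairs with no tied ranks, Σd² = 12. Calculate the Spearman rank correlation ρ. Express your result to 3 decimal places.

0.657

ρ = 1 − 6Σd² / [n(n²−1)] = 1 − 6×12 / (6×35)
  = 1 − 72/210 = 1 − 0.3429 ≈ 0.657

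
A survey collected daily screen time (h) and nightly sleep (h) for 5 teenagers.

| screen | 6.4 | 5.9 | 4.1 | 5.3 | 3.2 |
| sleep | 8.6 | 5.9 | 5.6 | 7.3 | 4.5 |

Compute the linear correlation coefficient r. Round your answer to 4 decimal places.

0.8406

n = 5, Σx = 24.9, Σy = 31.9, Σx² = 130.91, Σy² = 213.67, Σxy = 165.9
nΣxy − ΣxΣy = 829.5 − 794.31 = 35.19
nΣx² − (Σx)² = 654.55 − 620.01 = 34.54; nΣy² − (Σy)² = 1068.35 − 1017.61 = 50.74
r = 35.19 / √(34.54 × 50.74) = 35.19 / 41.8636 ≈ 0.8406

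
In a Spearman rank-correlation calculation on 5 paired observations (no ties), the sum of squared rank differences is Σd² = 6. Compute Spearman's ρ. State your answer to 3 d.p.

0.700

ρ = 1 − 6Σd² / [n(n²−1)] = 1 − 6×6 / (5×24)
  = 1 − 36/120 = 1 − 0.3000 ≈ 0.700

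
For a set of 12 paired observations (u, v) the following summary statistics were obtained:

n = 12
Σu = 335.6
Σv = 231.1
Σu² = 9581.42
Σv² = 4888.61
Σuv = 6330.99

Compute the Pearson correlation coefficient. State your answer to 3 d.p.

-0.451

r = (nΣuv − ΣuΣv) / √[(nΣu² − (Σu)²)(nΣv² − (Σv)²)]
Numerator: 12×6330.99 − 335.6×231.1 = -1585.28
Denominator: √[(114977.04 − 112627.36)(58663.32 − 53407.21)] = √[2349.68 × 5256.11] = 3514.2818
r = -1585.28 / 3514.2818 ≈ -0.451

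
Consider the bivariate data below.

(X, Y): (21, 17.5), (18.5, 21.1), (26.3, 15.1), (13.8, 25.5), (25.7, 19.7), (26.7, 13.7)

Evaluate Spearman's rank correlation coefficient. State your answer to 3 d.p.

Rank X: 3, 2, 5, 1, 4, 6
Rank Y: 3, 5, 2, 6, 4, 1
d = rank(X) − rank(Y): 0, -3, 3, -5, 0, 5; Σd² = 68
ρ = 1 − 6Σd² / [n(n²−1)] = 1 − 6×68 / (6×35) = 1 − 408/210 ≈ -0.943

-0.943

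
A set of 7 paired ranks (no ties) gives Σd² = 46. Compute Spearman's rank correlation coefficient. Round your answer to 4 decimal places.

ρ = 1 − 6Σd² / [n(n²−1)] = 1 − 6×46 / (7×48)
  = 1 − 276/336 = 1 − 0.82143 ≈ 0.1786

0.1786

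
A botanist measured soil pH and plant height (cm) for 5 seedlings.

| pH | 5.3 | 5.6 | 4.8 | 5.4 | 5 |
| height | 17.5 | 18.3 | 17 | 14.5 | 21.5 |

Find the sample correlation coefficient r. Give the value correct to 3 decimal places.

n = 5, Σx = 26.1, Σy = 88.8, Σx² = 136.65, Σy² = 1602.64, Σxy = 462.63
nΣxy − ΣxΣy = 2313.15 − 2317.68 = -4.53
nΣx² − (Σx)² = 683.25 − 681.21 = 2.04; nΣy² − (Σy)² = 8013.2 − 7885.44 = 127.76
r = -4.53 / √(2.04 × 127.76) = -4.53 / 16.1441 ≈ -0.281

-0.281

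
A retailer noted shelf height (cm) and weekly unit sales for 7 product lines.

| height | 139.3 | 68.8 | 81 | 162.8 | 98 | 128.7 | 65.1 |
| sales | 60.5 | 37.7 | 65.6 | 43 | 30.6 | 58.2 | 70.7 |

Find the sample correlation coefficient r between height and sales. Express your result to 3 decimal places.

n = 7, Σx = 743.7, Σy = 366.3, Σx² = 87608.47, Σy² = 20555.99, Σxy = 38427.12
nΣxy − ΣxΣy = 268989.84 − 272417.31 = -3427.47
nΣx² − (Σx)² = 613259.29 − 553089.69 = 60169.6; nΣy² − (Σy)² = 143891.93 − 134175.69 = 9716.24
r = -3427.47 / √(60169.6 × 9716.24) = -3427.47 / 24178.9635 ≈ -0.142

-0.142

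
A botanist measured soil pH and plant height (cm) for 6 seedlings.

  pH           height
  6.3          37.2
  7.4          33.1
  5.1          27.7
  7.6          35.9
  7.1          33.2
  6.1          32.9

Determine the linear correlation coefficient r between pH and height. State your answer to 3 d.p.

n = 6, Σx = 39.6, Σy = 200, Σx² = 265.84, Σy² = 6720.2, Σxy = 1329.82
nΣxy − ΣxΣy = 7978.92 − 7920 = 58.92
nΣx² − (Σx)² = 1595.04 − 1568.16 = 26.88; nΣy² − (Σy)² = 40321.2 − 40000 = 321.2
r = 58.92 / √(26.88 × 321.2) = 58.92 / 92.9185 ≈ 0.634

0.634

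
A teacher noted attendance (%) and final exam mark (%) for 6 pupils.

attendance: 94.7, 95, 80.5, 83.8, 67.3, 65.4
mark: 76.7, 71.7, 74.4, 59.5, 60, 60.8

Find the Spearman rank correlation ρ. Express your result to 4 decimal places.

0.3714

Rank attendance: 5, 6, 3, 4, 2, 1
Rank mark: 6, 4, 5, 1, 2, 3
d = rank(attendance) − rank(mark): -1, 2, -2, 3, 0, -2; Σd² = 22
ρ = 1 − 6Σd² / [n(n²−1)] = 1 − 6×22 / (6×35) = 1 − 132/210 ≈ 0.3714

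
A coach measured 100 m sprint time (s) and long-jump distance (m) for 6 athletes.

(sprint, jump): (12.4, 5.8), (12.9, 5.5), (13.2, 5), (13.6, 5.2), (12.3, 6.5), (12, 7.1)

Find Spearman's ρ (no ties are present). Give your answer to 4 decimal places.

-0.9429

Rank sprint: 3, 4, 5, 6, 2, 1
Rank jump: 4, 3, 1, 2, 5, 6
d = rank(sprint) − rank(jump): -1, 1, 4, 4, -3, -5; Σd² = 68
ρ = 1 − 6Σd² / [n(n²−1)] = 1 − 6×68 / (6×35) = 1 − 408/210 ≈ -0.9429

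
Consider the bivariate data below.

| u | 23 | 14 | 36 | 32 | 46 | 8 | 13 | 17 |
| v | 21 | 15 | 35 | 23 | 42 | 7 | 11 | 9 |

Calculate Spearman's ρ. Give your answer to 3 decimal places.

Rank u: 5, 3, 7, 6, 8, 1, 2, 4
Rank v: 5, 4, 7, 6, 8, 1, 3, 2
d = rank(u) − rank(v): 0, -1, 0, 0, 0, 0, -1, 2; Σd² = 6
ρ = 1 − 6Σd² / [n(n²−1)] = 1 − 6×6 / (8×63) = 1 − 36/504 ≈ 0.929

0.929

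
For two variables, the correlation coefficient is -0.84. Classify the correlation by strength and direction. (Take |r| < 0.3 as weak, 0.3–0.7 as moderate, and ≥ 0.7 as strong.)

r = -0.84 < 0 so the relationship is negative.
|r| = 0.84, which falls in the strong range.

strong negative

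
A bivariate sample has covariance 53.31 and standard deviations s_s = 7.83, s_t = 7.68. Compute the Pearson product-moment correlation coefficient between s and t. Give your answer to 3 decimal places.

r = Cov(s,t) / (s_s · s_t) = 53.31 / (7.83 × 7.68)
  = 53.31 / 60.1344 ≈ 0.887

0.887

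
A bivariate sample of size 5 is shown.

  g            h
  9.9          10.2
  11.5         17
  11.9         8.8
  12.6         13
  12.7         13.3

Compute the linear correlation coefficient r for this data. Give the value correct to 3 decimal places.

0.262

n = 5, Σg = 58.6, Σh = 62.3, Σg² = 691.92, Σh² = 816.37, Σgh = 733.91
nΣgh − ΣgΣh = 3669.55 − 3650.78 = 18.77
nΣg² − (Σg)² = 3459.6 − 3433.96 = 25.64; nΣh² − (Σh)² = 4081.85 − 3881.29 = 200.56
r = 18.77 / √(25.64 × 200.56) = 18.77 / 71.7102 ≈ 0.262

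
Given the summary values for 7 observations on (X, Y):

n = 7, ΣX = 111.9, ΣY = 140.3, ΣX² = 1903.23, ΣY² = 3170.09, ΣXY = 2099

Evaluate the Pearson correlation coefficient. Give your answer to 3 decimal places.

-0.710

r = (nΣXY − ΣXΣY) / √[(nΣX² − (ΣX)²)(nΣY² − (ΣY)²)]
Numerator: 7×2099 − 111.9×140.3 = -1006.57
Denominator: √[(13322.61 − 12521.61)(22190.63 − 19684.09)] = √[801 × 2506.54] = 1416.9469
r = -1006.57 / 1416.9469 ≈ -0.710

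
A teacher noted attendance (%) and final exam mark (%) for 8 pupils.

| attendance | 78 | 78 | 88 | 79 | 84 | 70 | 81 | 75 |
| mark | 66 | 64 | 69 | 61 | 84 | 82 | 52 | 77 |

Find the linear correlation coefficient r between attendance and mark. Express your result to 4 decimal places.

-0.2391

n = 8, Σx = 633, Σy = 555, Σx² = 50295, Σy² = 39347, Σxy = 43814
nΣxy − ΣxΣy = 350512 − 351315 = -803
nΣx² − (Σx)² = 402360 − 400689 = 1671; nΣy² − (Σy)² = 314776 − 308025 = 6751
r = -803 / √(1671 × 6751) = -803 / 3358.7082 ≈ -0.2391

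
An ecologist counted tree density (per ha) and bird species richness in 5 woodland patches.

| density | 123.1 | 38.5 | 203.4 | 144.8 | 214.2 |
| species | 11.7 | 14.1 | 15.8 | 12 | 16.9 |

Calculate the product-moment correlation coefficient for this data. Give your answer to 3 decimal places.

n = 5, Σx = 724, Σy = 70.5, Σx² = 124856.1, Σy² = 1014.95, Σxy = 10554.42
nΣxy − ΣxΣy = 52772.1 − 51042 = 1730.1
nΣx² − (Σx)² = 624280.5 − 524176 = 100104.5; nΣy² − (Σy)² = 5074.75 − 4970.25 = 104.5
r = 1730.1 / √(100104.5 × 104.5) = 1730.1 / 3234.3346 ≈ 0.535

0.535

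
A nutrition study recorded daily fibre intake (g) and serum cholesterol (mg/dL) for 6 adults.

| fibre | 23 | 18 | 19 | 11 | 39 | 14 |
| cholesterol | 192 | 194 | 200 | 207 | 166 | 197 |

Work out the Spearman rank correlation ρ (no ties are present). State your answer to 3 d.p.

-0.829

Rank fibre: 5, 3, 4, 1, 6, 2
Rank cholesterol: 2, 3, 5, 6, 1, 4
d = rank(fibre) − rank(cholesterol): 3, 0, -1, -5, 5, -2; Σd² = 64
ρ = 1 − 6Σd² / [n(n²−1)] = 1 − 6×64 / (6×35) = 1 − 384/210 ≈ -0.829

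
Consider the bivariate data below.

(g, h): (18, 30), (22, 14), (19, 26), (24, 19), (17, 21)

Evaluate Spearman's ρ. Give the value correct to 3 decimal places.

Rank g: 2, 4, 3, 5, 1
Rank h: 5, 1, 4, 2, 3
d = rank(g) − rank(h): -3, 3, -1, 3, -2; Σd² = 32
ρ = 1 − 6Σd² / [n(n²−1)] = 1 − 6×32 / (5×24) = 1 − 192/120 ≈ -0.600

-0.600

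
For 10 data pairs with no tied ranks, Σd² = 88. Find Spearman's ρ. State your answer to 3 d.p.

ρ = 1 − 6Σd² / [n(n²−1)] = 1 − 6×88 / (10×99)
  = 1 − 528/990 = 1 − 0.5333 ≈ 0.467

0.467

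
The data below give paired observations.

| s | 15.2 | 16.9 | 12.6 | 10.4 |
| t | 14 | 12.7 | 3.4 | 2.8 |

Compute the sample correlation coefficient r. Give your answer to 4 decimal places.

0.9048

n = 4, Σs = 55.1, Σt = 32.9, Σs² = 783.57, Σt² = 376.69, Σst = 499.39
nΣst − ΣsΣt = 1997.56 − 1812.79 = 184.77
nΣs² − (Σs)² = 3134.28 − 3036.01 = 98.27; nΣt² − (Σt)² = 1506.76 − 1082.41 = 424.35
r = 184.77 / √(98.27 × 424.35) = 184.77 / 204.2079 ≈ 0.9048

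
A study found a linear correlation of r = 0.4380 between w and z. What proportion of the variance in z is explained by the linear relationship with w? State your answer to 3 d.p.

r² = (0.4380)² = 0.192

0.192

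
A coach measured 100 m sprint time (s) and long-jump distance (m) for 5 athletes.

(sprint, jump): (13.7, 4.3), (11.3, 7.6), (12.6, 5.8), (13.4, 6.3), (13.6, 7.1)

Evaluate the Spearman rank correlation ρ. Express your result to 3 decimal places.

-0.600

Rank sprint: 5, 1, 2, 3, 4
Rank jump: 1, 5, 2, 3, 4
d = rank(sprint) − rank(jump): 4, -4, 0, 0, 0; Σd² = 32
ρ = 1 − 6Σd² / [n(n²−1)] = 1 − 6×32 / (5×24) = 1 − 192/120 ≈ -0.600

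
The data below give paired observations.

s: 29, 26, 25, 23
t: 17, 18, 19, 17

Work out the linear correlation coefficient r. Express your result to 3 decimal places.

n = 4, Σs = 103, Σt = 71, Σs² = 2671, Σt² = 1263, Σst = 1827
nΣst − ΣsΣt = 7308 − 7313 = -5
nΣs² − (Σs)² = 10684 − 10609 = 75; nΣt² − (Σt)² = 5052 − 5041 = 11
r = -5 / √(75 × 11) = -5 / 28.7228 ≈ -0.174

-0.174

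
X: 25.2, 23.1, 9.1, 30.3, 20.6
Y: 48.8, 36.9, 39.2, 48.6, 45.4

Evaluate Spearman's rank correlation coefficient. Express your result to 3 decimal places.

Rank X: 4, 3, 1, 5, 2
Rank Y: 5, 1, 2, 4, 3
d = rank(X) − rank(Y): -1, 2, -1, 1, -1; Σd² = 8
ρ = 1 − 6Σd² / [n(n²−1)] = 1 − 6×8 / (5×24) = 1 − 48/120 ≈ 0.600

0.600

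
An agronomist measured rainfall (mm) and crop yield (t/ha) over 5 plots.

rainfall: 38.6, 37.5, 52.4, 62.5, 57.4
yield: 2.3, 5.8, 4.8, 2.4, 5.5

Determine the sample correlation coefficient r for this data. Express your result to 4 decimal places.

n = 5, Σx = 248.4, Σy = 20.8, Σx² = 12842.98, Σy² = 97.98, Σxy = 1023.5
nΣxy − ΣxΣy = 5117.5 − 5166.72 = -49.22
nΣx² − (Σx)² = 64214.9 − 61702.56 = 2512.34; nΣy² − (Σy)² = 489.9 − 432.64 = 57.26
r = -49.22 / √(2512.34 × 57.26) = -49.22 / 379.2843 ≈ -0.1298

-0.1298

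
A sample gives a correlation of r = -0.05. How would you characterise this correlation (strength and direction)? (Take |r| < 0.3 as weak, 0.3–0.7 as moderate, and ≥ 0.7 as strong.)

r = -0.05 < 0 so the relationship is negative.
|r| = 0.05, which falls in the weak range.

weak negative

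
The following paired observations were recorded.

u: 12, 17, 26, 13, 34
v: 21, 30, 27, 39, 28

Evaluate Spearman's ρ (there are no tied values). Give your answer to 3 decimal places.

0.100

Rank u: 1, 3, 4, 2, 5
Rank v: 1, 4, 2, 5, 3
d = rank(u) − rank(v): 0, -1, 2, -3, 2; Σd² = 18
ρ = 1 − 6Σd² / [n(n²−1)] = 1 − 6×18 / (5×24) = 1 − 108/120 ≈ 0.100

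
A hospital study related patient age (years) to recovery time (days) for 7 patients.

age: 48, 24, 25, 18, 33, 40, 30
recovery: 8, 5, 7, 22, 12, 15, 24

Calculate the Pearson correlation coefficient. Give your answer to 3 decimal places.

-0.231

n = 7, Σx = 218, Σy = 93, Σx² = 7418, Σy² = 1567, Σxy = 2791
nΣxy − ΣxΣy = 19537 − 20274 = -737
nΣx² − (Σx)² = 51926 − 47524 = 4402; nΣy² − (Σy)² = 10969 − 8649 = 2320
r = -737 / √(4402 × 2320) = -737 / 3195.7221 ≈ -0.231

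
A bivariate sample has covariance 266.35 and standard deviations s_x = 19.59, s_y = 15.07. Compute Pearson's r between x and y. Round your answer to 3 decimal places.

r = Cov(x,y) / (s_x · s_y) = 266.35 / (19.59 × 15.07)
  = 266.35 / 295.2213 ≈ 0.902

0.902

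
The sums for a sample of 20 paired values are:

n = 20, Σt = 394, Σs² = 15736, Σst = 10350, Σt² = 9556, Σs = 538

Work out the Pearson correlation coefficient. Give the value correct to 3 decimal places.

r = (nΣst − ΣsΣt) / √[(nΣs² − (Σs)²)(nΣt² − (Σt)²)]
Numerator: 20×10350 − 538×394 = -4972
Denominator: √[(314720 − 289444)(191120 − 155236)] = √[25276 × 35884] = 30116.5068
r = -4972 / 30116.5068 ≈ -0.165

-0.165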